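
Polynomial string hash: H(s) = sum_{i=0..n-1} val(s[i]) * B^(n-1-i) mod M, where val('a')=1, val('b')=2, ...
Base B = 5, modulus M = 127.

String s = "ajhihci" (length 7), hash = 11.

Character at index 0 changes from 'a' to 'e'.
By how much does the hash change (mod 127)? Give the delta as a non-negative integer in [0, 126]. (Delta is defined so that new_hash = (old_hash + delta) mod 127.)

Answer: 16

Derivation:
Delta formula: (val(new) - val(old)) * B^(n-1-k) mod M
  val('e') - val('a') = 5 - 1 = 4
  B^(n-1-k) = 5^6 mod 127 = 4
  Delta = 4 * 4 mod 127 = 16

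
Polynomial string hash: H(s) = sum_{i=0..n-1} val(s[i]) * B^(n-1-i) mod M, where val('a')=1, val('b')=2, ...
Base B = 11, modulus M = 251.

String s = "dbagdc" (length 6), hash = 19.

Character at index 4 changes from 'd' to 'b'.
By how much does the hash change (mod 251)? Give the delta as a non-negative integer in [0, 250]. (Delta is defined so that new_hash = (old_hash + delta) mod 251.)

Delta formula: (val(new) - val(old)) * B^(n-1-k) mod M
  val('b') - val('d') = 2 - 4 = -2
  B^(n-1-k) = 11^1 mod 251 = 11
  Delta = -2 * 11 mod 251 = 229

Answer: 229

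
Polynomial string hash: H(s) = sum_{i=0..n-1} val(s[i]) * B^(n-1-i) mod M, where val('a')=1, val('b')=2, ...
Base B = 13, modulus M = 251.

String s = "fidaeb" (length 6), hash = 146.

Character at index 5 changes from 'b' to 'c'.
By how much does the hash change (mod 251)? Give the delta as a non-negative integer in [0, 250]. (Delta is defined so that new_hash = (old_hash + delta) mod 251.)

Answer: 1

Derivation:
Delta formula: (val(new) - val(old)) * B^(n-1-k) mod M
  val('c') - val('b') = 3 - 2 = 1
  B^(n-1-k) = 13^0 mod 251 = 1
  Delta = 1 * 1 mod 251 = 1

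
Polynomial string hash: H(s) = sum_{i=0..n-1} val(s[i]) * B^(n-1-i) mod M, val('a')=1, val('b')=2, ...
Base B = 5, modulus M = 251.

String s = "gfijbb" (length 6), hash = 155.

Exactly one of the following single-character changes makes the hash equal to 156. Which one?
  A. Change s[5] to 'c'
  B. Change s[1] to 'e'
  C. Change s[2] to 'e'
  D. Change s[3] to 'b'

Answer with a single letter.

Answer: A

Derivation:
Option A: s[5]='b'->'c', delta=(3-2)*5^0 mod 251 = 1, hash=155+1 mod 251 = 156 <-- target
Option B: s[1]='f'->'e', delta=(5-6)*5^4 mod 251 = 128, hash=155+128 mod 251 = 32
Option C: s[2]='i'->'e', delta=(5-9)*5^3 mod 251 = 2, hash=155+2 mod 251 = 157
Option D: s[3]='j'->'b', delta=(2-10)*5^2 mod 251 = 51, hash=155+51 mod 251 = 206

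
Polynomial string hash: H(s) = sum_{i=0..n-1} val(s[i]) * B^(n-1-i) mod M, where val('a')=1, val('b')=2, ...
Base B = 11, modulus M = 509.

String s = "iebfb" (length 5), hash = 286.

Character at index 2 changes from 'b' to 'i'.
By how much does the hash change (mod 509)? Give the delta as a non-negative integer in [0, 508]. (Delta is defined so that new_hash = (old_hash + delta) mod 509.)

Answer: 338

Derivation:
Delta formula: (val(new) - val(old)) * B^(n-1-k) mod M
  val('i') - val('b') = 9 - 2 = 7
  B^(n-1-k) = 11^2 mod 509 = 121
  Delta = 7 * 121 mod 509 = 338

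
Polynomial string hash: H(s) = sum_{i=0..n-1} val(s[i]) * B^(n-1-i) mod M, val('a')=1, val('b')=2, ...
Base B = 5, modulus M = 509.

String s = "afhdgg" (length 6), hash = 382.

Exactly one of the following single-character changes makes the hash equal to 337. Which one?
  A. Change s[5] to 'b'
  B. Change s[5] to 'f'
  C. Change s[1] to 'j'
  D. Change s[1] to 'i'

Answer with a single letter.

Answer: C

Derivation:
Option A: s[5]='g'->'b', delta=(2-7)*5^0 mod 509 = 504, hash=382+504 mod 509 = 377
Option B: s[5]='g'->'f', delta=(6-7)*5^0 mod 509 = 508, hash=382+508 mod 509 = 381
Option C: s[1]='f'->'j', delta=(10-6)*5^4 mod 509 = 464, hash=382+464 mod 509 = 337 <-- target
Option D: s[1]='f'->'i', delta=(9-6)*5^4 mod 509 = 348, hash=382+348 mod 509 = 221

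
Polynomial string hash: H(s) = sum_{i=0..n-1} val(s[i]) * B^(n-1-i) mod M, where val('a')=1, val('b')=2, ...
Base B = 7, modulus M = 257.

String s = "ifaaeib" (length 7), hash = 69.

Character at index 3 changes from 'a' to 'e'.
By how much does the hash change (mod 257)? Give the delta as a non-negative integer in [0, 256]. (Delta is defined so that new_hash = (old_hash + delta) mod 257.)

Answer: 87

Derivation:
Delta formula: (val(new) - val(old)) * B^(n-1-k) mod M
  val('e') - val('a') = 5 - 1 = 4
  B^(n-1-k) = 7^3 mod 257 = 86
  Delta = 4 * 86 mod 257 = 87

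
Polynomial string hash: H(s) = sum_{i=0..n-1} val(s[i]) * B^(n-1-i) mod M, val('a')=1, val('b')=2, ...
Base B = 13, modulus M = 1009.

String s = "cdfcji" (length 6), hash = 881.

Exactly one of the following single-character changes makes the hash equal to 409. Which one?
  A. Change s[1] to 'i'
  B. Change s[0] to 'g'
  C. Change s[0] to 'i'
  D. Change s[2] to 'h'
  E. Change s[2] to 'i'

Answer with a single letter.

Answer: E

Derivation:
Option A: s[1]='d'->'i', delta=(9-4)*13^4 mod 1009 = 536, hash=881+536 mod 1009 = 408
Option B: s[0]='c'->'g', delta=(7-3)*13^5 mod 1009 = 933, hash=881+933 mod 1009 = 805
Option C: s[0]='c'->'i', delta=(9-3)*13^5 mod 1009 = 895, hash=881+895 mod 1009 = 767
Option D: s[2]='f'->'h', delta=(8-6)*13^3 mod 1009 = 358, hash=881+358 mod 1009 = 230
Option E: s[2]='f'->'i', delta=(9-6)*13^3 mod 1009 = 537, hash=881+537 mod 1009 = 409 <-- target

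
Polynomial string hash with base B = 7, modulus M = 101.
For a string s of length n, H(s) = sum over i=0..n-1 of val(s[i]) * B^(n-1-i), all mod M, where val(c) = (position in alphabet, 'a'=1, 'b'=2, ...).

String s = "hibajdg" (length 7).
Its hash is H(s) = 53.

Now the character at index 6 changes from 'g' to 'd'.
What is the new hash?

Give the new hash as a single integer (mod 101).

val('g') = 7, val('d') = 4
Position k = 6, exponent = n-1-k = 0
B^0 mod M = 7^0 mod 101 = 1
Delta = (4 - 7) * 1 mod 101 = 98
New hash = (53 + 98) mod 101 = 50

Answer: 50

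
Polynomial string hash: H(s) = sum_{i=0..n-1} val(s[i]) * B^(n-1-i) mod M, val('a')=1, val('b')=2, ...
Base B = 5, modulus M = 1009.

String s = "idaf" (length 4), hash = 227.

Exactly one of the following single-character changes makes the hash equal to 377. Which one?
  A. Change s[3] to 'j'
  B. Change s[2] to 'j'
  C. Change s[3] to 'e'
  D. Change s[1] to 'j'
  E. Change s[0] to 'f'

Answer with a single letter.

Option A: s[3]='f'->'j', delta=(10-6)*5^0 mod 1009 = 4, hash=227+4 mod 1009 = 231
Option B: s[2]='a'->'j', delta=(10-1)*5^1 mod 1009 = 45, hash=227+45 mod 1009 = 272
Option C: s[3]='f'->'e', delta=(5-6)*5^0 mod 1009 = 1008, hash=227+1008 mod 1009 = 226
Option D: s[1]='d'->'j', delta=(10-4)*5^2 mod 1009 = 150, hash=227+150 mod 1009 = 377 <-- target
Option E: s[0]='i'->'f', delta=(6-9)*5^3 mod 1009 = 634, hash=227+634 mod 1009 = 861

Answer: D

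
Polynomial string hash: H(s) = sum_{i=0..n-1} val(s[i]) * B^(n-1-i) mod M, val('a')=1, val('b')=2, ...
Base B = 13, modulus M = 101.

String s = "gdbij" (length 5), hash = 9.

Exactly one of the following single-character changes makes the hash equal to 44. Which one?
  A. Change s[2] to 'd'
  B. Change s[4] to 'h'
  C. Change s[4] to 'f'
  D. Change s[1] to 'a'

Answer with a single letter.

Option A: s[2]='b'->'d', delta=(4-2)*13^2 mod 101 = 35, hash=9+35 mod 101 = 44 <-- target
Option B: s[4]='j'->'h', delta=(8-10)*13^0 mod 101 = 99, hash=9+99 mod 101 = 7
Option C: s[4]='j'->'f', delta=(6-10)*13^0 mod 101 = 97, hash=9+97 mod 101 = 5
Option D: s[1]='d'->'a', delta=(1-4)*13^3 mod 101 = 75, hash=9+75 mod 101 = 84

Answer: A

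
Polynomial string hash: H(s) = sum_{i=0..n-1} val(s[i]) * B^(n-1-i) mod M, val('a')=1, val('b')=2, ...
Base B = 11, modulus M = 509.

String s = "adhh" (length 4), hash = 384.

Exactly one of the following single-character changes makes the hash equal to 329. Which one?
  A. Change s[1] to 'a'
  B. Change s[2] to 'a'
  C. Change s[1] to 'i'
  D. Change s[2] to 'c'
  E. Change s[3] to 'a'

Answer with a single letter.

Answer: D

Derivation:
Option A: s[1]='d'->'a', delta=(1-4)*11^2 mod 509 = 146, hash=384+146 mod 509 = 21
Option B: s[2]='h'->'a', delta=(1-8)*11^1 mod 509 = 432, hash=384+432 mod 509 = 307
Option C: s[1]='d'->'i', delta=(9-4)*11^2 mod 509 = 96, hash=384+96 mod 509 = 480
Option D: s[2]='h'->'c', delta=(3-8)*11^1 mod 509 = 454, hash=384+454 mod 509 = 329 <-- target
Option E: s[3]='h'->'a', delta=(1-8)*11^0 mod 509 = 502, hash=384+502 mod 509 = 377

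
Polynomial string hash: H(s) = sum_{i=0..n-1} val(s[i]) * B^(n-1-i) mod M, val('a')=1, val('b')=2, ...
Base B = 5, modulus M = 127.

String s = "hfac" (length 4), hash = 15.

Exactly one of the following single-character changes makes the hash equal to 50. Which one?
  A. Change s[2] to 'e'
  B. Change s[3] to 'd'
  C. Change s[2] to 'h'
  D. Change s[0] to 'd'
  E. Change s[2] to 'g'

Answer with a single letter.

Option A: s[2]='a'->'e', delta=(5-1)*5^1 mod 127 = 20, hash=15+20 mod 127 = 35
Option B: s[3]='c'->'d', delta=(4-3)*5^0 mod 127 = 1, hash=15+1 mod 127 = 16
Option C: s[2]='a'->'h', delta=(8-1)*5^1 mod 127 = 35, hash=15+35 mod 127 = 50 <-- target
Option D: s[0]='h'->'d', delta=(4-8)*5^3 mod 127 = 8, hash=15+8 mod 127 = 23
Option E: s[2]='a'->'g', delta=(7-1)*5^1 mod 127 = 30, hash=15+30 mod 127 = 45

Answer: C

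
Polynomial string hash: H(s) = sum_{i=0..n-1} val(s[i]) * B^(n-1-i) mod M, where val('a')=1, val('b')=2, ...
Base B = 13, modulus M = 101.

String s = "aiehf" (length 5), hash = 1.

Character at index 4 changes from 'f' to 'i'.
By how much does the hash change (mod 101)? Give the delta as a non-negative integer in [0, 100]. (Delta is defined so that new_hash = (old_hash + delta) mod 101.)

Delta formula: (val(new) - val(old)) * B^(n-1-k) mod M
  val('i') - val('f') = 9 - 6 = 3
  B^(n-1-k) = 13^0 mod 101 = 1
  Delta = 3 * 1 mod 101 = 3

Answer: 3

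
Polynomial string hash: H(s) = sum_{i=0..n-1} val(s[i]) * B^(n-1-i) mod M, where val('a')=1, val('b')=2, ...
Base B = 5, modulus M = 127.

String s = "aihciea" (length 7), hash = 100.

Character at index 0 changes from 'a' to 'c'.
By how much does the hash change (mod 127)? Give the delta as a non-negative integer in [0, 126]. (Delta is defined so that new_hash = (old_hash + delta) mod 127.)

Delta formula: (val(new) - val(old)) * B^(n-1-k) mod M
  val('c') - val('a') = 3 - 1 = 2
  B^(n-1-k) = 5^6 mod 127 = 4
  Delta = 2 * 4 mod 127 = 8

Answer: 8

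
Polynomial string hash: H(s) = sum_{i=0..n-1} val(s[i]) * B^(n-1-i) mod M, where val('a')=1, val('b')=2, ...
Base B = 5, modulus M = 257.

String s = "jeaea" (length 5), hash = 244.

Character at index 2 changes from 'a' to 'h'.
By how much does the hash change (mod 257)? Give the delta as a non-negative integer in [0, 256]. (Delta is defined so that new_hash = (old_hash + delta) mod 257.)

Answer: 175

Derivation:
Delta formula: (val(new) - val(old)) * B^(n-1-k) mod M
  val('h') - val('a') = 8 - 1 = 7
  B^(n-1-k) = 5^2 mod 257 = 25
  Delta = 7 * 25 mod 257 = 175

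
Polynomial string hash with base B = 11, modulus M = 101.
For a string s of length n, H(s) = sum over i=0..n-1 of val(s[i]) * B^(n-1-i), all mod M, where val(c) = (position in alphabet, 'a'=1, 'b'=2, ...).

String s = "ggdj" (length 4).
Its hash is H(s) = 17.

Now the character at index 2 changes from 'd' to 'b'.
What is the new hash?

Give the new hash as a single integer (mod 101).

val('d') = 4, val('b') = 2
Position k = 2, exponent = n-1-k = 1
B^1 mod M = 11^1 mod 101 = 11
Delta = (2 - 4) * 11 mod 101 = 79
New hash = (17 + 79) mod 101 = 96

Answer: 96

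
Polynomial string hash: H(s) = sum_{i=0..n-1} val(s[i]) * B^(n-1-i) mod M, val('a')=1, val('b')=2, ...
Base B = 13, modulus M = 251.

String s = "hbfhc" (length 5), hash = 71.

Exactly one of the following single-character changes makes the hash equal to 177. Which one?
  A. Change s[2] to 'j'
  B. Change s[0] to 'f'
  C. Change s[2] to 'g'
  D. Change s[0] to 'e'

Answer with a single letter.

Option A: s[2]='f'->'j', delta=(10-6)*13^2 mod 251 = 174, hash=71+174 mod 251 = 245
Option B: s[0]='h'->'f', delta=(6-8)*13^4 mod 251 = 106, hash=71+106 mod 251 = 177 <-- target
Option C: s[2]='f'->'g', delta=(7-6)*13^2 mod 251 = 169, hash=71+169 mod 251 = 240
Option D: s[0]='h'->'e', delta=(5-8)*13^4 mod 251 = 159, hash=71+159 mod 251 = 230

Answer: B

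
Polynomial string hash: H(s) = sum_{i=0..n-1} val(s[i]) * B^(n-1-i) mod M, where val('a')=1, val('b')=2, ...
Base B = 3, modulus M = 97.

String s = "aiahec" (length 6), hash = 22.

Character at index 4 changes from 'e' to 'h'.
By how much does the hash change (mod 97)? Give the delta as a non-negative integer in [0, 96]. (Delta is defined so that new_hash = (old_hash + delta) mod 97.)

Answer: 9

Derivation:
Delta formula: (val(new) - val(old)) * B^(n-1-k) mod M
  val('h') - val('e') = 8 - 5 = 3
  B^(n-1-k) = 3^1 mod 97 = 3
  Delta = 3 * 3 mod 97 = 9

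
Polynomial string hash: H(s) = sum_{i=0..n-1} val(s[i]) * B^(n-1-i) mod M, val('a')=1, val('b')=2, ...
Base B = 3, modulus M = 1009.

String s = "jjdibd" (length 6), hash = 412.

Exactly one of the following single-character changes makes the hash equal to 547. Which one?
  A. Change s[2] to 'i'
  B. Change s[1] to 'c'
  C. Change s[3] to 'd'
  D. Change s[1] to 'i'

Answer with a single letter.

Option A: s[2]='d'->'i', delta=(9-4)*3^3 mod 1009 = 135, hash=412+135 mod 1009 = 547 <-- target
Option B: s[1]='j'->'c', delta=(3-10)*3^4 mod 1009 = 442, hash=412+442 mod 1009 = 854
Option C: s[3]='i'->'d', delta=(4-9)*3^2 mod 1009 = 964, hash=412+964 mod 1009 = 367
Option D: s[1]='j'->'i', delta=(9-10)*3^4 mod 1009 = 928, hash=412+928 mod 1009 = 331

Answer: A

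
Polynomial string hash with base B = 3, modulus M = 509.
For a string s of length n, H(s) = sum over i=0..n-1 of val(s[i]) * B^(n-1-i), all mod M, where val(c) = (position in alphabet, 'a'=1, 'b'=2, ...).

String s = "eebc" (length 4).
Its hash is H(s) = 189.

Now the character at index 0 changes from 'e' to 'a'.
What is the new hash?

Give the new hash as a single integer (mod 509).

val('e') = 5, val('a') = 1
Position k = 0, exponent = n-1-k = 3
B^3 mod M = 3^3 mod 509 = 27
Delta = (1 - 5) * 27 mod 509 = 401
New hash = (189 + 401) mod 509 = 81

Answer: 81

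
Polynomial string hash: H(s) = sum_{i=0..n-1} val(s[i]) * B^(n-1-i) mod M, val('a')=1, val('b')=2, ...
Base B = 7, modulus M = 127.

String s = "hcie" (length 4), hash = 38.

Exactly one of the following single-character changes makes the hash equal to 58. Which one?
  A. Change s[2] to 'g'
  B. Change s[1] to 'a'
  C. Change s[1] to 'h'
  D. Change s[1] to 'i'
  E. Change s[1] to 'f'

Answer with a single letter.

Answer: E

Derivation:
Option A: s[2]='i'->'g', delta=(7-9)*7^1 mod 127 = 113, hash=38+113 mod 127 = 24
Option B: s[1]='c'->'a', delta=(1-3)*7^2 mod 127 = 29, hash=38+29 mod 127 = 67
Option C: s[1]='c'->'h', delta=(8-3)*7^2 mod 127 = 118, hash=38+118 mod 127 = 29
Option D: s[1]='c'->'i', delta=(9-3)*7^2 mod 127 = 40, hash=38+40 mod 127 = 78
Option E: s[1]='c'->'f', delta=(6-3)*7^2 mod 127 = 20, hash=38+20 mod 127 = 58 <-- target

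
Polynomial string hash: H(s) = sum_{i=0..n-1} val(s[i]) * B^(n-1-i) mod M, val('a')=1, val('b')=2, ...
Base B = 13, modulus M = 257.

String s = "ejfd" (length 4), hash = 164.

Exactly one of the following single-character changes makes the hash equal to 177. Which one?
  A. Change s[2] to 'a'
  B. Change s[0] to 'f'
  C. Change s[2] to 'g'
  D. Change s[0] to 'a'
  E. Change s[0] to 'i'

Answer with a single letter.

Answer: C

Derivation:
Option A: s[2]='f'->'a', delta=(1-6)*13^1 mod 257 = 192, hash=164+192 mod 257 = 99
Option B: s[0]='e'->'f', delta=(6-5)*13^3 mod 257 = 141, hash=164+141 mod 257 = 48
Option C: s[2]='f'->'g', delta=(7-6)*13^1 mod 257 = 13, hash=164+13 mod 257 = 177 <-- target
Option D: s[0]='e'->'a', delta=(1-5)*13^3 mod 257 = 207, hash=164+207 mod 257 = 114
Option E: s[0]='e'->'i', delta=(9-5)*13^3 mod 257 = 50, hash=164+50 mod 257 = 214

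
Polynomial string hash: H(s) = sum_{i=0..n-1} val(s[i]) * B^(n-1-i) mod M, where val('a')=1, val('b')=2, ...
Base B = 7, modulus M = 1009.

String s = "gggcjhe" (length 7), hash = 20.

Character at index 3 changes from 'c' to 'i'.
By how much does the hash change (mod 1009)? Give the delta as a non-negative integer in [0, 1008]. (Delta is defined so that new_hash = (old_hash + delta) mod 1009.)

Answer: 40

Derivation:
Delta formula: (val(new) - val(old)) * B^(n-1-k) mod M
  val('i') - val('c') = 9 - 3 = 6
  B^(n-1-k) = 7^3 mod 1009 = 343
  Delta = 6 * 343 mod 1009 = 40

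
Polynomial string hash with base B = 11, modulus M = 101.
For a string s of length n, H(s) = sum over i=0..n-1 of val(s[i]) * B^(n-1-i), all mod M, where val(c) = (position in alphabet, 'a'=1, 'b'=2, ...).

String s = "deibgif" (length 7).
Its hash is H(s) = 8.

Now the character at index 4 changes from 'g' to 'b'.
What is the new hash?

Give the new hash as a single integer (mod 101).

val('g') = 7, val('b') = 2
Position k = 4, exponent = n-1-k = 2
B^2 mod M = 11^2 mod 101 = 20
Delta = (2 - 7) * 20 mod 101 = 1
New hash = (8 + 1) mod 101 = 9

Answer: 9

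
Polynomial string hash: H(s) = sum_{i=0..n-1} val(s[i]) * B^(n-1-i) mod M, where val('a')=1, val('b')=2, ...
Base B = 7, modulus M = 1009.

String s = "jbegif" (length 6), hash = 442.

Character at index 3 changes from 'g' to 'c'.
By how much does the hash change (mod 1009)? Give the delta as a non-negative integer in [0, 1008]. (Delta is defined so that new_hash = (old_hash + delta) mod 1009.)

Delta formula: (val(new) - val(old)) * B^(n-1-k) mod M
  val('c') - val('g') = 3 - 7 = -4
  B^(n-1-k) = 7^2 mod 1009 = 49
  Delta = -4 * 49 mod 1009 = 813

Answer: 813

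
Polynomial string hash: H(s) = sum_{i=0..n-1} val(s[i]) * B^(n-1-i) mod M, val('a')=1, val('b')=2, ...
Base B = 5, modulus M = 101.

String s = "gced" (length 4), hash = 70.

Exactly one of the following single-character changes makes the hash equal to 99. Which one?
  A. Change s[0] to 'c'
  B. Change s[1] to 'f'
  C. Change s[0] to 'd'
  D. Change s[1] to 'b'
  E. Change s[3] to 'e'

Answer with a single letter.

Option A: s[0]='g'->'c', delta=(3-7)*5^3 mod 101 = 5, hash=70+5 mod 101 = 75
Option B: s[1]='c'->'f', delta=(6-3)*5^2 mod 101 = 75, hash=70+75 mod 101 = 44
Option C: s[0]='g'->'d', delta=(4-7)*5^3 mod 101 = 29, hash=70+29 mod 101 = 99 <-- target
Option D: s[1]='c'->'b', delta=(2-3)*5^2 mod 101 = 76, hash=70+76 mod 101 = 45
Option E: s[3]='d'->'e', delta=(5-4)*5^0 mod 101 = 1, hash=70+1 mod 101 = 71

Answer: C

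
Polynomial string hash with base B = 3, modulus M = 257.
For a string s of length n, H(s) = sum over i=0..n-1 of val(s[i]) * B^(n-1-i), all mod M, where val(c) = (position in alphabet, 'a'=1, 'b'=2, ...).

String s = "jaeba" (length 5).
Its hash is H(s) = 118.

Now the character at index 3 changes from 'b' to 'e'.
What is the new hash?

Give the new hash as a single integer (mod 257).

val('b') = 2, val('e') = 5
Position k = 3, exponent = n-1-k = 1
B^1 mod M = 3^1 mod 257 = 3
Delta = (5 - 2) * 3 mod 257 = 9
New hash = (118 + 9) mod 257 = 127

Answer: 127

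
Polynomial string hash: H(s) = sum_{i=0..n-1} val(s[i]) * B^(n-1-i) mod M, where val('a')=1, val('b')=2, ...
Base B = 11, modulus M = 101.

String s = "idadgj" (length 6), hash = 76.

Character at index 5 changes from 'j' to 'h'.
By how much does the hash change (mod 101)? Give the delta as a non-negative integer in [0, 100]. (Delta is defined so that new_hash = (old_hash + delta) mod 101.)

Answer: 99

Derivation:
Delta formula: (val(new) - val(old)) * B^(n-1-k) mod M
  val('h') - val('j') = 8 - 10 = -2
  B^(n-1-k) = 11^0 mod 101 = 1
  Delta = -2 * 1 mod 101 = 99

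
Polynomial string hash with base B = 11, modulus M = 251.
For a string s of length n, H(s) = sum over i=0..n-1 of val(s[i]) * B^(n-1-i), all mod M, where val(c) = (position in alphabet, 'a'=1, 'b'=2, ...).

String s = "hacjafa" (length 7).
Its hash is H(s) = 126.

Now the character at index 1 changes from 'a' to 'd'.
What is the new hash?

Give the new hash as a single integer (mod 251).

Answer: 104

Derivation:
val('a') = 1, val('d') = 4
Position k = 1, exponent = n-1-k = 5
B^5 mod M = 11^5 mod 251 = 160
Delta = (4 - 1) * 160 mod 251 = 229
New hash = (126 + 229) mod 251 = 104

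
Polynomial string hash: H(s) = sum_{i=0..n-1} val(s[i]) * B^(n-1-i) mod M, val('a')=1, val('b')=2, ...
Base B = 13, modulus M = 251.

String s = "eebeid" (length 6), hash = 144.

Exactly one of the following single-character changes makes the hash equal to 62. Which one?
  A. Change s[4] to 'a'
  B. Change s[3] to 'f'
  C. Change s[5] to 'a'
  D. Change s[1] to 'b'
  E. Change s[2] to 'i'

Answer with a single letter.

Option A: s[4]='i'->'a', delta=(1-9)*13^1 mod 251 = 147, hash=144+147 mod 251 = 40
Option B: s[3]='e'->'f', delta=(6-5)*13^2 mod 251 = 169, hash=144+169 mod 251 = 62 <-- target
Option C: s[5]='d'->'a', delta=(1-4)*13^0 mod 251 = 248, hash=144+248 mod 251 = 141
Option D: s[1]='e'->'b', delta=(2-5)*13^4 mod 251 = 159, hash=144+159 mod 251 = 52
Option E: s[2]='b'->'i', delta=(9-2)*13^3 mod 251 = 68, hash=144+68 mod 251 = 212

Answer: B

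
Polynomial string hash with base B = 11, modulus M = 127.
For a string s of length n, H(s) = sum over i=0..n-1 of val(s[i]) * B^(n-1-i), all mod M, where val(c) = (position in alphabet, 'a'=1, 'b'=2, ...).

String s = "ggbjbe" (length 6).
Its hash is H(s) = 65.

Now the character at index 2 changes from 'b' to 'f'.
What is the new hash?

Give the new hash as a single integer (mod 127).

Answer: 55

Derivation:
val('b') = 2, val('f') = 6
Position k = 2, exponent = n-1-k = 3
B^3 mod M = 11^3 mod 127 = 61
Delta = (6 - 2) * 61 mod 127 = 117
New hash = (65 + 117) mod 127 = 55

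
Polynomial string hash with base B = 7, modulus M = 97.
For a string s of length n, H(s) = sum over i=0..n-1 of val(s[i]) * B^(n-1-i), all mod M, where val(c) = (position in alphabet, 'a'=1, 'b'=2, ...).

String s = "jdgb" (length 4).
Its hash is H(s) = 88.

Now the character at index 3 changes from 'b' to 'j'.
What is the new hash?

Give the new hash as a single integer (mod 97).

Answer: 96

Derivation:
val('b') = 2, val('j') = 10
Position k = 3, exponent = n-1-k = 0
B^0 mod M = 7^0 mod 97 = 1
Delta = (10 - 2) * 1 mod 97 = 8
New hash = (88 + 8) mod 97 = 96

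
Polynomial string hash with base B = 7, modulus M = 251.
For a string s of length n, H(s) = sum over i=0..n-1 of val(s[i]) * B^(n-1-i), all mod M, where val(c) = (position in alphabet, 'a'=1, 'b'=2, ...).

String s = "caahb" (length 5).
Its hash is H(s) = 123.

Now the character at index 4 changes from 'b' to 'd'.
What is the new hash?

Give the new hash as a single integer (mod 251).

Answer: 125

Derivation:
val('b') = 2, val('d') = 4
Position k = 4, exponent = n-1-k = 0
B^0 mod M = 7^0 mod 251 = 1
Delta = (4 - 2) * 1 mod 251 = 2
New hash = (123 + 2) mod 251 = 125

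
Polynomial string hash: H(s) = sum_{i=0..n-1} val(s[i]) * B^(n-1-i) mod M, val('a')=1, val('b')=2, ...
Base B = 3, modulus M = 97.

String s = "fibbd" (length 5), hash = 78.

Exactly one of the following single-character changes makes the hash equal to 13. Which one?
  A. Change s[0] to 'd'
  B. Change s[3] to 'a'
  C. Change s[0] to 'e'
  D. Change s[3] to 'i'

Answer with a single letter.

Answer: A

Derivation:
Option A: s[0]='f'->'d', delta=(4-6)*3^4 mod 97 = 32, hash=78+32 mod 97 = 13 <-- target
Option B: s[3]='b'->'a', delta=(1-2)*3^1 mod 97 = 94, hash=78+94 mod 97 = 75
Option C: s[0]='f'->'e', delta=(5-6)*3^4 mod 97 = 16, hash=78+16 mod 97 = 94
Option D: s[3]='b'->'i', delta=(9-2)*3^1 mod 97 = 21, hash=78+21 mod 97 = 2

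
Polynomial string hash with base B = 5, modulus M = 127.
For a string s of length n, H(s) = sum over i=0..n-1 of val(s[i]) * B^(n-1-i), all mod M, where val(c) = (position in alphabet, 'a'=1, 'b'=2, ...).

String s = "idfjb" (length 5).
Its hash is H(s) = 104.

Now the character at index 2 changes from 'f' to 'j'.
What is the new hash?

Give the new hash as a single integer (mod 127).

val('f') = 6, val('j') = 10
Position k = 2, exponent = n-1-k = 2
B^2 mod M = 5^2 mod 127 = 25
Delta = (10 - 6) * 25 mod 127 = 100
New hash = (104 + 100) mod 127 = 77

Answer: 77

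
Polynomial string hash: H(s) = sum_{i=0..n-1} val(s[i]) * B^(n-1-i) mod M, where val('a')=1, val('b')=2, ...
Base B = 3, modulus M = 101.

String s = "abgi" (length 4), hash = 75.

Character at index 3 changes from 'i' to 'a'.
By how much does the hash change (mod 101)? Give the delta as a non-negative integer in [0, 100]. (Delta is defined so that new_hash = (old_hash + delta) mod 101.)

Answer: 93

Derivation:
Delta formula: (val(new) - val(old)) * B^(n-1-k) mod M
  val('a') - val('i') = 1 - 9 = -8
  B^(n-1-k) = 3^0 mod 101 = 1
  Delta = -8 * 1 mod 101 = 93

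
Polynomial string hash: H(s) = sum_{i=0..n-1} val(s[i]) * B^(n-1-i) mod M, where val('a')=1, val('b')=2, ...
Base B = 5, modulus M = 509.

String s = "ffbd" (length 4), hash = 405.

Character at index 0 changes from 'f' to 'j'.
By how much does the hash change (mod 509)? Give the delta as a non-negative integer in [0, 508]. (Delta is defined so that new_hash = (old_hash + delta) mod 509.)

Delta formula: (val(new) - val(old)) * B^(n-1-k) mod M
  val('j') - val('f') = 10 - 6 = 4
  B^(n-1-k) = 5^3 mod 509 = 125
  Delta = 4 * 125 mod 509 = 500

Answer: 500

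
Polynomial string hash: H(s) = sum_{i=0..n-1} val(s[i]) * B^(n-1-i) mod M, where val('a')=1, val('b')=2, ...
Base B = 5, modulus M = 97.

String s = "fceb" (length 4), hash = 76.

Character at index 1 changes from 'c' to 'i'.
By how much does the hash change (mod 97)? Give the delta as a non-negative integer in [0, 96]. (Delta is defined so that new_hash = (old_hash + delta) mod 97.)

Answer: 53

Derivation:
Delta formula: (val(new) - val(old)) * B^(n-1-k) mod M
  val('i') - val('c') = 9 - 3 = 6
  B^(n-1-k) = 5^2 mod 97 = 25
  Delta = 6 * 25 mod 97 = 53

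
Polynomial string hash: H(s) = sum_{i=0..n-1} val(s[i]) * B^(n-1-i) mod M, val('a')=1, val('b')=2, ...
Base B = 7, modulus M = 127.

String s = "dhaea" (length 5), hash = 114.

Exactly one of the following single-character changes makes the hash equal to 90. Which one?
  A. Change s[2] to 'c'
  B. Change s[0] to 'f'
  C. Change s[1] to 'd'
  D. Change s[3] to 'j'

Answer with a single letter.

Option A: s[2]='a'->'c', delta=(3-1)*7^2 mod 127 = 98, hash=114+98 mod 127 = 85
Option B: s[0]='d'->'f', delta=(6-4)*7^4 mod 127 = 103, hash=114+103 mod 127 = 90 <-- target
Option C: s[1]='h'->'d', delta=(4-8)*7^3 mod 127 = 25, hash=114+25 mod 127 = 12
Option D: s[3]='e'->'j', delta=(10-5)*7^1 mod 127 = 35, hash=114+35 mod 127 = 22

Answer: B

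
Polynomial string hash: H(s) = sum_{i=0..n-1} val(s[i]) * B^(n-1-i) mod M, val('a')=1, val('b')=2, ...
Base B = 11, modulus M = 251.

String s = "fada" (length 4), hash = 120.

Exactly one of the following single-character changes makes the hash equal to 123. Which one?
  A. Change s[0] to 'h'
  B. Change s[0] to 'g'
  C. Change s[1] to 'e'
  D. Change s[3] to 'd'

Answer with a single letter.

Answer: D

Derivation:
Option A: s[0]='f'->'h', delta=(8-6)*11^3 mod 251 = 152, hash=120+152 mod 251 = 21
Option B: s[0]='f'->'g', delta=(7-6)*11^3 mod 251 = 76, hash=120+76 mod 251 = 196
Option C: s[1]='a'->'e', delta=(5-1)*11^2 mod 251 = 233, hash=120+233 mod 251 = 102
Option D: s[3]='a'->'d', delta=(4-1)*11^0 mod 251 = 3, hash=120+3 mod 251 = 123 <-- target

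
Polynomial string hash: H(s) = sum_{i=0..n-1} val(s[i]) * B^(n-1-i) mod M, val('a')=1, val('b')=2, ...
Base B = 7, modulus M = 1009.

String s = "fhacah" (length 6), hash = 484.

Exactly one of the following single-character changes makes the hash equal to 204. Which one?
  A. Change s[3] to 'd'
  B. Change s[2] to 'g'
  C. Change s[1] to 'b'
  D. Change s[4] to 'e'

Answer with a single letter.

Option A: s[3]='c'->'d', delta=(4-3)*7^2 mod 1009 = 49, hash=484+49 mod 1009 = 533
Option B: s[2]='a'->'g', delta=(7-1)*7^3 mod 1009 = 40, hash=484+40 mod 1009 = 524
Option C: s[1]='h'->'b', delta=(2-8)*7^4 mod 1009 = 729, hash=484+729 mod 1009 = 204 <-- target
Option D: s[4]='a'->'e', delta=(5-1)*7^1 mod 1009 = 28, hash=484+28 mod 1009 = 512

Answer: C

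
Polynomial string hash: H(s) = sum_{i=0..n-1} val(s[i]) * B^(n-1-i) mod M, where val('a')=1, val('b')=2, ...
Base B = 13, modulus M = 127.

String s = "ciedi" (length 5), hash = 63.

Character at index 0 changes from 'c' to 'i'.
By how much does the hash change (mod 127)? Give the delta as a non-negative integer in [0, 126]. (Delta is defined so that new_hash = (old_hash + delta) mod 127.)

Answer: 43

Derivation:
Delta formula: (val(new) - val(old)) * B^(n-1-k) mod M
  val('i') - val('c') = 9 - 3 = 6
  B^(n-1-k) = 13^4 mod 127 = 113
  Delta = 6 * 113 mod 127 = 43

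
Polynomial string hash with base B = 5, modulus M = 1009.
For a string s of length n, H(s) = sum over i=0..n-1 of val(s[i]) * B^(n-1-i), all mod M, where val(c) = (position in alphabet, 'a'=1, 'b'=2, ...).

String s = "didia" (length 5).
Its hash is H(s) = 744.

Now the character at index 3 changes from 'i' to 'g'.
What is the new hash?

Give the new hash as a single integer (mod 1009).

val('i') = 9, val('g') = 7
Position k = 3, exponent = n-1-k = 1
B^1 mod M = 5^1 mod 1009 = 5
Delta = (7 - 9) * 5 mod 1009 = 999
New hash = (744 + 999) mod 1009 = 734

Answer: 734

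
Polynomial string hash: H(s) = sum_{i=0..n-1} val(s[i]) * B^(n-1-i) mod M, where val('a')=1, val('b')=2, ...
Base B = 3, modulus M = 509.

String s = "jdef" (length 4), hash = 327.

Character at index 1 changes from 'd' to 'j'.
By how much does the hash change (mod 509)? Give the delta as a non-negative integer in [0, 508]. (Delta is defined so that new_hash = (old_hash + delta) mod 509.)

Answer: 54

Derivation:
Delta formula: (val(new) - val(old)) * B^(n-1-k) mod M
  val('j') - val('d') = 10 - 4 = 6
  B^(n-1-k) = 3^2 mod 509 = 9
  Delta = 6 * 9 mod 509 = 54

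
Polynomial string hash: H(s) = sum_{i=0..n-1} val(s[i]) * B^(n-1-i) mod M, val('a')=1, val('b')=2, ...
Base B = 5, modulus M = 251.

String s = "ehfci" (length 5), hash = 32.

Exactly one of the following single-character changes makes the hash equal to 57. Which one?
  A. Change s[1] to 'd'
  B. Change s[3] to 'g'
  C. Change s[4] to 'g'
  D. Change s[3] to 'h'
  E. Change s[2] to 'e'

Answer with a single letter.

Option A: s[1]='h'->'d', delta=(4-8)*5^3 mod 251 = 2, hash=32+2 mod 251 = 34
Option B: s[3]='c'->'g', delta=(7-3)*5^1 mod 251 = 20, hash=32+20 mod 251 = 52
Option C: s[4]='i'->'g', delta=(7-9)*5^0 mod 251 = 249, hash=32+249 mod 251 = 30
Option D: s[3]='c'->'h', delta=(8-3)*5^1 mod 251 = 25, hash=32+25 mod 251 = 57 <-- target
Option E: s[2]='f'->'e', delta=(5-6)*5^2 mod 251 = 226, hash=32+226 mod 251 = 7

Answer: D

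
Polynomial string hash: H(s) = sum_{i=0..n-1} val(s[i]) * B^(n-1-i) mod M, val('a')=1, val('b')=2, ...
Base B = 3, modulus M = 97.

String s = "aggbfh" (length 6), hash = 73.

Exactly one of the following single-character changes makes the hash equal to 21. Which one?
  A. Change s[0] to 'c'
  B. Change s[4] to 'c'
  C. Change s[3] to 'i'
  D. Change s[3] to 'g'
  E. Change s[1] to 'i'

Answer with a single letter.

Answer: D

Derivation:
Option A: s[0]='a'->'c', delta=(3-1)*3^5 mod 97 = 1, hash=73+1 mod 97 = 74
Option B: s[4]='f'->'c', delta=(3-6)*3^1 mod 97 = 88, hash=73+88 mod 97 = 64
Option C: s[3]='b'->'i', delta=(9-2)*3^2 mod 97 = 63, hash=73+63 mod 97 = 39
Option D: s[3]='b'->'g', delta=(7-2)*3^2 mod 97 = 45, hash=73+45 mod 97 = 21 <-- target
Option E: s[1]='g'->'i', delta=(9-7)*3^4 mod 97 = 65, hash=73+65 mod 97 = 41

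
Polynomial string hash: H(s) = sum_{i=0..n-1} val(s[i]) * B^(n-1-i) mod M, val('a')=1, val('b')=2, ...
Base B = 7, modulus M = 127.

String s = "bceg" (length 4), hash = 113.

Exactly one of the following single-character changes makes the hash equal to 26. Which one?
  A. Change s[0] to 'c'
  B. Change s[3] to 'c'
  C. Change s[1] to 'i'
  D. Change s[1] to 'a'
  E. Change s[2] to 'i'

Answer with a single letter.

Option A: s[0]='b'->'c', delta=(3-2)*7^3 mod 127 = 89, hash=113+89 mod 127 = 75
Option B: s[3]='g'->'c', delta=(3-7)*7^0 mod 127 = 123, hash=113+123 mod 127 = 109
Option C: s[1]='c'->'i', delta=(9-3)*7^2 mod 127 = 40, hash=113+40 mod 127 = 26 <-- target
Option D: s[1]='c'->'a', delta=(1-3)*7^2 mod 127 = 29, hash=113+29 mod 127 = 15
Option E: s[2]='e'->'i', delta=(9-5)*7^1 mod 127 = 28, hash=113+28 mod 127 = 14

Answer: C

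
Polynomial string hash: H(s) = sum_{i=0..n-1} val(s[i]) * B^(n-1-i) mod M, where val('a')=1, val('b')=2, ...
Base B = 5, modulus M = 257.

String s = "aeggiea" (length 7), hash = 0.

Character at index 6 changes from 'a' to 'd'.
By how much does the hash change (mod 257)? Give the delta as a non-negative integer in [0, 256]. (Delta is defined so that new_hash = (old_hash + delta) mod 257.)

Answer: 3

Derivation:
Delta formula: (val(new) - val(old)) * B^(n-1-k) mod M
  val('d') - val('a') = 4 - 1 = 3
  B^(n-1-k) = 5^0 mod 257 = 1
  Delta = 3 * 1 mod 257 = 3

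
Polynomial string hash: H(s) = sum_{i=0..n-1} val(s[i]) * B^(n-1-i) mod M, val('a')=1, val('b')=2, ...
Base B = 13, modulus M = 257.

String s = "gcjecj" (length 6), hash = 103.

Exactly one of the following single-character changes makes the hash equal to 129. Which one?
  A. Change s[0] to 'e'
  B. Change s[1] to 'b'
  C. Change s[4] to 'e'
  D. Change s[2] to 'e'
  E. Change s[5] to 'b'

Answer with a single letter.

Option A: s[0]='g'->'e', delta=(5-7)*13^5 mod 257 = 144, hash=103+144 mod 257 = 247
Option B: s[1]='c'->'b', delta=(2-3)*13^4 mod 257 = 223, hash=103+223 mod 257 = 69
Option C: s[4]='c'->'e', delta=(5-3)*13^1 mod 257 = 26, hash=103+26 mod 257 = 129 <-- target
Option D: s[2]='j'->'e', delta=(5-10)*13^3 mod 257 = 66, hash=103+66 mod 257 = 169
Option E: s[5]='j'->'b', delta=(2-10)*13^0 mod 257 = 249, hash=103+249 mod 257 = 95

Answer: C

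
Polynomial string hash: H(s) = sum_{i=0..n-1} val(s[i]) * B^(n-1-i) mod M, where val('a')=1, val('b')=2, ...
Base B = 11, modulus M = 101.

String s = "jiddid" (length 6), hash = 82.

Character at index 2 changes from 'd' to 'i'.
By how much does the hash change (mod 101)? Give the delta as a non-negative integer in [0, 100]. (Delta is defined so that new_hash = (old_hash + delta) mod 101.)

Delta formula: (val(new) - val(old)) * B^(n-1-k) mod M
  val('i') - val('d') = 9 - 4 = 5
  B^(n-1-k) = 11^3 mod 101 = 18
  Delta = 5 * 18 mod 101 = 90

Answer: 90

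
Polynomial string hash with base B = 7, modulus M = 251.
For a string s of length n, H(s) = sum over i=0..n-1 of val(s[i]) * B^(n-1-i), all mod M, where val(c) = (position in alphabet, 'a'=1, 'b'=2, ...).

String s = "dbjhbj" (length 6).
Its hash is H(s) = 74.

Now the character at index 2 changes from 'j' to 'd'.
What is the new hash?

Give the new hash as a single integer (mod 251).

Answer: 24

Derivation:
val('j') = 10, val('d') = 4
Position k = 2, exponent = n-1-k = 3
B^3 mod M = 7^3 mod 251 = 92
Delta = (4 - 10) * 92 mod 251 = 201
New hash = (74 + 201) mod 251 = 24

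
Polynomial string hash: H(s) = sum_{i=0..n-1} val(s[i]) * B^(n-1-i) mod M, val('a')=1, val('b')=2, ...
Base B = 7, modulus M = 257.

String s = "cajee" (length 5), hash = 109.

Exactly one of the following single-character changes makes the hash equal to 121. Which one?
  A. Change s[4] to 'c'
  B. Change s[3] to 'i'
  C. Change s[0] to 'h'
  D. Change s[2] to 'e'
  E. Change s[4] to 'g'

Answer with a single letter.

Option A: s[4]='e'->'c', delta=(3-5)*7^0 mod 257 = 255, hash=109+255 mod 257 = 107
Option B: s[3]='e'->'i', delta=(9-5)*7^1 mod 257 = 28, hash=109+28 mod 257 = 137
Option C: s[0]='c'->'h', delta=(8-3)*7^4 mod 257 = 183, hash=109+183 mod 257 = 35
Option D: s[2]='j'->'e', delta=(5-10)*7^2 mod 257 = 12, hash=109+12 mod 257 = 121 <-- target
Option E: s[4]='e'->'g', delta=(7-5)*7^0 mod 257 = 2, hash=109+2 mod 257 = 111

Answer: D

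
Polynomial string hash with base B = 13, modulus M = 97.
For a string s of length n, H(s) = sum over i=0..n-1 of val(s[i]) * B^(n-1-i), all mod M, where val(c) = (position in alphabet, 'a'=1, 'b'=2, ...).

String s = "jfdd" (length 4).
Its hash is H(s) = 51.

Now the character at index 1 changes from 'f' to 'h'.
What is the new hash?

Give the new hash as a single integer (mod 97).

val('f') = 6, val('h') = 8
Position k = 1, exponent = n-1-k = 2
B^2 mod M = 13^2 mod 97 = 72
Delta = (8 - 6) * 72 mod 97 = 47
New hash = (51 + 47) mod 97 = 1

Answer: 1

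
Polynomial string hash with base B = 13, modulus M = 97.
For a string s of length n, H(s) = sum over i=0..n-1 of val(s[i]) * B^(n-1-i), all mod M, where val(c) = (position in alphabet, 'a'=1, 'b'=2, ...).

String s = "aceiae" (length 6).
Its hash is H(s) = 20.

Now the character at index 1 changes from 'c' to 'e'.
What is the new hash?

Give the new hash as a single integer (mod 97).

Answer: 9

Derivation:
val('c') = 3, val('e') = 5
Position k = 1, exponent = n-1-k = 4
B^4 mod M = 13^4 mod 97 = 43
Delta = (5 - 3) * 43 mod 97 = 86
New hash = (20 + 86) mod 97 = 9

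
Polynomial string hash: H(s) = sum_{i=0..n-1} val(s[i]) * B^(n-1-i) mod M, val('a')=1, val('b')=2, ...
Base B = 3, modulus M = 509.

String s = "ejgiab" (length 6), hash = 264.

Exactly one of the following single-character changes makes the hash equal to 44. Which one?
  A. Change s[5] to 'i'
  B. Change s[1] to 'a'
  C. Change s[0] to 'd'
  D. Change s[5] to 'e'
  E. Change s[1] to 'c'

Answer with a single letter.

Option A: s[5]='b'->'i', delta=(9-2)*3^0 mod 509 = 7, hash=264+7 mod 509 = 271
Option B: s[1]='j'->'a', delta=(1-10)*3^4 mod 509 = 289, hash=264+289 mod 509 = 44 <-- target
Option C: s[0]='e'->'d', delta=(4-5)*3^5 mod 509 = 266, hash=264+266 mod 509 = 21
Option D: s[5]='b'->'e', delta=(5-2)*3^0 mod 509 = 3, hash=264+3 mod 509 = 267
Option E: s[1]='j'->'c', delta=(3-10)*3^4 mod 509 = 451, hash=264+451 mod 509 = 206

Answer: B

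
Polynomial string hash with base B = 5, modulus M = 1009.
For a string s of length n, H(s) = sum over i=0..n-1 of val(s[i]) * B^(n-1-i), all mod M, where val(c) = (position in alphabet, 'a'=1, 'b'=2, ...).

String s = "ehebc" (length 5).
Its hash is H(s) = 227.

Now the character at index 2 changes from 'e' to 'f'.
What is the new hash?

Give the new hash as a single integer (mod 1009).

Answer: 252

Derivation:
val('e') = 5, val('f') = 6
Position k = 2, exponent = n-1-k = 2
B^2 mod M = 5^2 mod 1009 = 25
Delta = (6 - 5) * 25 mod 1009 = 25
New hash = (227 + 25) mod 1009 = 252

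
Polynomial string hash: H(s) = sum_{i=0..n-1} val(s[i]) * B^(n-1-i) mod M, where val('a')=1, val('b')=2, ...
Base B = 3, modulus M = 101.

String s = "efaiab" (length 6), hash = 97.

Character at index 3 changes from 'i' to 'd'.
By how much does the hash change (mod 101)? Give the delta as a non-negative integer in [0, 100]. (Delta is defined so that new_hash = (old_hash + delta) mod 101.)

Answer: 56

Derivation:
Delta formula: (val(new) - val(old)) * B^(n-1-k) mod M
  val('d') - val('i') = 4 - 9 = -5
  B^(n-1-k) = 3^2 mod 101 = 9
  Delta = -5 * 9 mod 101 = 56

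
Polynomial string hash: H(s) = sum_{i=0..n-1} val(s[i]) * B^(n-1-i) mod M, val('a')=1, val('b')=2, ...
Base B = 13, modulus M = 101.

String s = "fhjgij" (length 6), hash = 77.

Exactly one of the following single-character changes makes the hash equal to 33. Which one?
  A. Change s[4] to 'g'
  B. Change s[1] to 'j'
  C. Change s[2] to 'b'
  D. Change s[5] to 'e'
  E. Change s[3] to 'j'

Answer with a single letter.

Answer: B

Derivation:
Option A: s[4]='i'->'g', delta=(7-9)*13^1 mod 101 = 75, hash=77+75 mod 101 = 51
Option B: s[1]='h'->'j', delta=(10-8)*13^4 mod 101 = 57, hash=77+57 mod 101 = 33 <-- target
Option C: s[2]='j'->'b', delta=(2-10)*13^3 mod 101 = 99, hash=77+99 mod 101 = 75
Option D: s[5]='j'->'e', delta=(5-10)*13^0 mod 101 = 96, hash=77+96 mod 101 = 72
Option E: s[3]='g'->'j', delta=(10-7)*13^2 mod 101 = 2, hash=77+2 mod 101 = 79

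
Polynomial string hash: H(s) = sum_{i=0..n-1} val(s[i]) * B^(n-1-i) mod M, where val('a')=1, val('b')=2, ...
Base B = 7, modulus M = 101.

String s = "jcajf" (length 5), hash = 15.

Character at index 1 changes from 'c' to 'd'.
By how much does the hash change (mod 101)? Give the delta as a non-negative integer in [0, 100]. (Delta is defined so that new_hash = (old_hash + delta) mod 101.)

Answer: 40

Derivation:
Delta formula: (val(new) - val(old)) * B^(n-1-k) mod M
  val('d') - val('c') = 4 - 3 = 1
  B^(n-1-k) = 7^3 mod 101 = 40
  Delta = 1 * 40 mod 101 = 40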